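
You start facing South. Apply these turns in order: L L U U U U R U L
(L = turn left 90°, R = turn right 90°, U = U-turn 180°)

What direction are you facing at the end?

Start: South
  L (left (90° counter-clockwise)) -> East
  L (left (90° counter-clockwise)) -> North
  U (U-turn (180°)) -> South
  U (U-turn (180°)) -> North
  U (U-turn (180°)) -> South
  U (U-turn (180°)) -> North
  R (right (90° clockwise)) -> East
  U (U-turn (180°)) -> West
  L (left (90° counter-clockwise)) -> South
Final: South

Answer: Final heading: South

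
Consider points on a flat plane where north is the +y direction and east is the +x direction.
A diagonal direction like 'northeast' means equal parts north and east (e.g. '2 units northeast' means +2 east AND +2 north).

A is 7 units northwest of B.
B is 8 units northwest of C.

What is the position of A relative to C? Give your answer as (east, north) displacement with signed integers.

Answer: A is at (east=-15, north=15) relative to C.

Derivation:
Place C at the origin (east=0, north=0).
  B is 8 units northwest of C: delta (east=-8, north=+8); B at (east=-8, north=8).
  A is 7 units northwest of B: delta (east=-7, north=+7); A at (east=-15, north=15).
Therefore A relative to C: (east=-15, north=15).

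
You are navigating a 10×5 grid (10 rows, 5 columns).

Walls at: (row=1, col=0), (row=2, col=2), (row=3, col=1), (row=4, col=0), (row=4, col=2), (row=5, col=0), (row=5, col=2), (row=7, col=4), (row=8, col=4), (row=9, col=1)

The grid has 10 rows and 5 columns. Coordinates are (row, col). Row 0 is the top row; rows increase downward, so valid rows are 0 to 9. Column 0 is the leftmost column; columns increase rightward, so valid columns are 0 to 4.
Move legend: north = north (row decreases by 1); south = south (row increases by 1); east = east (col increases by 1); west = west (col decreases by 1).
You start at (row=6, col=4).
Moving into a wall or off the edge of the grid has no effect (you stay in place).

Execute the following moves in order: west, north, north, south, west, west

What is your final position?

Answer: Final position: (row=5, col=3)

Derivation:
Start: (row=6, col=4)
  west (west): (row=6, col=4) -> (row=6, col=3)
  north (north): (row=6, col=3) -> (row=5, col=3)
  north (north): (row=5, col=3) -> (row=4, col=3)
  south (south): (row=4, col=3) -> (row=5, col=3)
  west (west): blocked, stay at (row=5, col=3)
  west (west): blocked, stay at (row=5, col=3)
Final: (row=5, col=3)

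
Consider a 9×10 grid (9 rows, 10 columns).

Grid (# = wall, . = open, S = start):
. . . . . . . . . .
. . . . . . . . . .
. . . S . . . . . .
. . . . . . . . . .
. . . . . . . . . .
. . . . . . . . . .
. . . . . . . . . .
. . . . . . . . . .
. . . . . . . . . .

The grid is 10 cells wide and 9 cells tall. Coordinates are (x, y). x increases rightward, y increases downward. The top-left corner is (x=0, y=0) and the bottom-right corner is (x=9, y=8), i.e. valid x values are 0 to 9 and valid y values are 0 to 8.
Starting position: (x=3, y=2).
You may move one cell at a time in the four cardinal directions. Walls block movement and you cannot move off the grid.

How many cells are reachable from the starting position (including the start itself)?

BFS flood-fill from (x=3, y=2):
  Distance 0: (x=3, y=2)
  Distance 1: (x=3, y=1), (x=2, y=2), (x=4, y=2), (x=3, y=3)
  Distance 2: (x=3, y=0), (x=2, y=1), (x=4, y=1), (x=1, y=2), (x=5, y=2), (x=2, y=3), (x=4, y=3), (x=3, y=4)
  Distance 3: (x=2, y=0), (x=4, y=0), (x=1, y=1), (x=5, y=1), (x=0, y=2), (x=6, y=2), (x=1, y=3), (x=5, y=3), (x=2, y=4), (x=4, y=4), (x=3, y=5)
  Distance 4: (x=1, y=0), (x=5, y=0), (x=0, y=1), (x=6, y=1), (x=7, y=2), (x=0, y=3), (x=6, y=3), (x=1, y=4), (x=5, y=4), (x=2, y=5), (x=4, y=5), (x=3, y=6)
  Distance 5: (x=0, y=0), (x=6, y=0), (x=7, y=1), (x=8, y=2), (x=7, y=3), (x=0, y=4), (x=6, y=4), (x=1, y=5), (x=5, y=5), (x=2, y=6), (x=4, y=6), (x=3, y=7)
  Distance 6: (x=7, y=0), (x=8, y=1), (x=9, y=2), (x=8, y=3), (x=7, y=4), (x=0, y=5), (x=6, y=5), (x=1, y=6), (x=5, y=6), (x=2, y=7), (x=4, y=7), (x=3, y=8)
  Distance 7: (x=8, y=0), (x=9, y=1), (x=9, y=3), (x=8, y=4), (x=7, y=5), (x=0, y=6), (x=6, y=6), (x=1, y=7), (x=5, y=7), (x=2, y=8), (x=4, y=8)
  Distance 8: (x=9, y=0), (x=9, y=4), (x=8, y=5), (x=7, y=6), (x=0, y=7), (x=6, y=7), (x=1, y=8), (x=5, y=8)
  Distance 9: (x=9, y=5), (x=8, y=6), (x=7, y=7), (x=0, y=8), (x=6, y=8)
  Distance 10: (x=9, y=6), (x=8, y=7), (x=7, y=8)
  Distance 11: (x=9, y=7), (x=8, y=8)
  Distance 12: (x=9, y=8)
Total reachable: 90 (grid has 90 open cells total)

Answer: Reachable cells: 90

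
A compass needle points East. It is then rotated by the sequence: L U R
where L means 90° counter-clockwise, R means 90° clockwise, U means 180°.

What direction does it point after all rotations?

Start: East
  L (left (90° counter-clockwise)) -> North
  U (U-turn (180°)) -> South
  R (right (90° clockwise)) -> West
Final: West

Answer: Final heading: West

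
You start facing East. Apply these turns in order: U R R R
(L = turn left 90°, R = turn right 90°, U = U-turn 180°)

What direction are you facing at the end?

Answer: Final heading: South

Derivation:
Start: East
  U (U-turn (180°)) -> West
  R (right (90° clockwise)) -> North
  R (right (90° clockwise)) -> East
  R (right (90° clockwise)) -> South
Final: South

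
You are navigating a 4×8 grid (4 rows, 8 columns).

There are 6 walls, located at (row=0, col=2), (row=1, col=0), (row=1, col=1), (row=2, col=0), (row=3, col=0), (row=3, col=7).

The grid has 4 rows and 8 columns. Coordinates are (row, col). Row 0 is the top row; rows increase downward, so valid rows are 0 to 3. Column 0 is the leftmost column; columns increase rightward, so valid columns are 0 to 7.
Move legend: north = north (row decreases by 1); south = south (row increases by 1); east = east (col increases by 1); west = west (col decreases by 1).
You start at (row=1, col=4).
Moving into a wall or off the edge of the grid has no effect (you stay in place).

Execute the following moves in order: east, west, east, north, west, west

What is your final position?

Answer: Final position: (row=0, col=3)

Derivation:
Start: (row=1, col=4)
  east (east): (row=1, col=4) -> (row=1, col=5)
  west (west): (row=1, col=5) -> (row=1, col=4)
  east (east): (row=1, col=4) -> (row=1, col=5)
  north (north): (row=1, col=5) -> (row=0, col=5)
  west (west): (row=0, col=5) -> (row=0, col=4)
  west (west): (row=0, col=4) -> (row=0, col=3)
Final: (row=0, col=3)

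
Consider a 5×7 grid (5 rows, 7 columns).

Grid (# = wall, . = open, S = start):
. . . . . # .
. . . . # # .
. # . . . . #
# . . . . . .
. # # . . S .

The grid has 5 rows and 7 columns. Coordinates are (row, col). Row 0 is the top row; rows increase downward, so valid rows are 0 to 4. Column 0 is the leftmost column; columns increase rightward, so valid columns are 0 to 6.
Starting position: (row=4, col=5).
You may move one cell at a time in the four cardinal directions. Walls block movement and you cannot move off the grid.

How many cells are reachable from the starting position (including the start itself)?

Answer: Reachable cells: 24

Derivation:
BFS flood-fill from (row=4, col=5):
  Distance 0: (row=4, col=5)
  Distance 1: (row=3, col=5), (row=4, col=4), (row=4, col=6)
  Distance 2: (row=2, col=5), (row=3, col=4), (row=3, col=6), (row=4, col=3)
  Distance 3: (row=2, col=4), (row=3, col=3)
  Distance 4: (row=2, col=3), (row=3, col=2)
  Distance 5: (row=1, col=3), (row=2, col=2), (row=3, col=1)
  Distance 6: (row=0, col=3), (row=1, col=2)
  Distance 7: (row=0, col=2), (row=0, col=4), (row=1, col=1)
  Distance 8: (row=0, col=1), (row=1, col=0)
  Distance 9: (row=0, col=0), (row=2, col=0)
Total reachable: 24 (grid has 27 open cells total)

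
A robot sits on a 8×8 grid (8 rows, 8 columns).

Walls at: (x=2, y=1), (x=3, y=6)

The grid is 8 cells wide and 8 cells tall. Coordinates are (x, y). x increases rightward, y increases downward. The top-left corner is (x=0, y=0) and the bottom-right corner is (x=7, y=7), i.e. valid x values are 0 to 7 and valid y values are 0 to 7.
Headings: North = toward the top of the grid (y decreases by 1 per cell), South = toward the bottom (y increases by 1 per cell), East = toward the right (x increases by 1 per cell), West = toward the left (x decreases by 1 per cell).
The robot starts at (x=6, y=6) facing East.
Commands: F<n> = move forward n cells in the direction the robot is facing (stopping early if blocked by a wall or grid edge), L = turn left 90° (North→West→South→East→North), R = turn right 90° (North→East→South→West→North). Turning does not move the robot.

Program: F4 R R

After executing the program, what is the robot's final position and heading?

Answer: Final position: (x=7, y=6), facing West

Derivation:
Start: (x=6, y=6), facing East
  F4: move forward 1/4 (blocked), now at (x=7, y=6)
  R: turn right, now facing South
  R: turn right, now facing West
Final: (x=7, y=6), facing West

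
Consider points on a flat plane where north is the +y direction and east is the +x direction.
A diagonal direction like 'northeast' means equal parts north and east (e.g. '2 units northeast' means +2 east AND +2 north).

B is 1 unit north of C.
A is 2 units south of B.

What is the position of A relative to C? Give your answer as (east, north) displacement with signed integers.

Answer: A is at (east=0, north=-1) relative to C.

Derivation:
Place C at the origin (east=0, north=0).
  B is 1 unit north of C: delta (east=+0, north=+1); B at (east=0, north=1).
  A is 2 units south of B: delta (east=+0, north=-2); A at (east=0, north=-1).
Therefore A relative to C: (east=0, north=-1).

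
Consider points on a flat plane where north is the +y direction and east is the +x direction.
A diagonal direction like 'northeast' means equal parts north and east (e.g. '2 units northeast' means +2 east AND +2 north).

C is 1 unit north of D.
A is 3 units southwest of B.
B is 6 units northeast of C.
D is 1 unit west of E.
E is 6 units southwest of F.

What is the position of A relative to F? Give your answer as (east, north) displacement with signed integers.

Answer: A is at (east=-4, north=-2) relative to F.

Derivation:
Place F at the origin (east=0, north=0).
  E is 6 units southwest of F: delta (east=-6, north=-6); E at (east=-6, north=-6).
  D is 1 unit west of E: delta (east=-1, north=+0); D at (east=-7, north=-6).
  C is 1 unit north of D: delta (east=+0, north=+1); C at (east=-7, north=-5).
  B is 6 units northeast of C: delta (east=+6, north=+6); B at (east=-1, north=1).
  A is 3 units southwest of B: delta (east=-3, north=-3); A at (east=-4, north=-2).
Therefore A relative to F: (east=-4, north=-2).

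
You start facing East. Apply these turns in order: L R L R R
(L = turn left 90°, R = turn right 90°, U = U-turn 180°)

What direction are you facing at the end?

Answer: Final heading: South

Derivation:
Start: East
  L (left (90° counter-clockwise)) -> North
  R (right (90° clockwise)) -> East
  L (left (90° counter-clockwise)) -> North
  R (right (90° clockwise)) -> East
  R (right (90° clockwise)) -> South
Final: South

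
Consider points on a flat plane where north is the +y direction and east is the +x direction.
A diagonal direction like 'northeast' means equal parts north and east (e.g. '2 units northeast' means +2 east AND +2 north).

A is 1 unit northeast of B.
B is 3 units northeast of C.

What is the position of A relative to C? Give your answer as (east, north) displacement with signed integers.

Place C at the origin (east=0, north=0).
  B is 3 units northeast of C: delta (east=+3, north=+3); B at (east=3, north=3).
  A is 1 unit northeast of B: delta (east=+1, north=+1); A at (east=4, north=4).
Therefore A relative to C: (east=4, north=4).

Answer: A is at (east=4, north=4) relative to C.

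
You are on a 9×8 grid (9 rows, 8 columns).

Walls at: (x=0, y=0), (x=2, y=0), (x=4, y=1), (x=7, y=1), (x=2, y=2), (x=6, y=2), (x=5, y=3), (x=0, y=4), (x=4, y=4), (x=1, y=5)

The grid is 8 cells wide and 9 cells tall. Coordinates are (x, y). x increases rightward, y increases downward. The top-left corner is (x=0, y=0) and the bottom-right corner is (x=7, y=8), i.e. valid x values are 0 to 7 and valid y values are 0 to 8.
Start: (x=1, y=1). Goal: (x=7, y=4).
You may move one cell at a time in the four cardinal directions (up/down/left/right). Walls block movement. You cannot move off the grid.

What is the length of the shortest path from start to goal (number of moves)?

Answer: Shortest path length: 11

Derivation:
BFS from (x=1, y=1) until reaching (x=7, y=4):
  Distance 0: (x=1, y=1)
  Distance 1: (x=1, y=0), (x=0, y=1), (x=2, y=1), (x=1, y=2)
  Distance 2: (x=3, y=1), (x=0, y=2), (x=1, y=3)
  Distance 3: (x=3, y=0), (x=3, y=2), (x=0, y=3), (x=2, y=3), (x=1, y=4)
  Distance 4: (x=4, y=0), (x=4, y=2), (x=3, y=3), (x=2, y=4)
  Distance 5: (x=5, y=0), (x=5, y=2), (x=4, y=3), (x=3, y=4), (x=2, y=5)
  Distance 6: (x=6, y=0), (x=5, y=1), (x=3, y=5), (x=2, y=6)
  Distance 7: (x=7, y=0), (x=6, y=1), (x=4, y=5), (x=1, y=6), (x=3, y=6), (x=2, y=7)
  Distance 8: (x=5, y=5), (x=0, y=6), (x=4, y=6), (x=1, y=7), (x=3, y=7), (x=2, y=8)
  Distance 9: (x=5, y=4), (x=0, y=5), (x=6, y=5), (x=5, y=6), (x=0, y=7), (x=4, y=7), (x=1, y=8), (x=3, y=8)
  Distance 10: (x=6, y=4), (x=7, y=5), (x=6, y=6), (x=5, y=7), (x=0, y=8), (x=4, y=8)
  Distance 11: (x=6, y=3), (x=7, y=4), (x=7, y=6), (x=6, y=7), (x=5, y=8)  <- goal reached here
One shortest path (11 moves): (x=1, y=1) -> (x=2, y=1) -> (x=3, y=1) -> (x=3, y=2) -> (x=3, y=3) -> (x=3, y=4) -> (x=3, y=5) -> (x=4, y=5) -> (x=5, y=5) -> (x=6, y=5) -> (x=7, y=5) -> (x=7, y=4)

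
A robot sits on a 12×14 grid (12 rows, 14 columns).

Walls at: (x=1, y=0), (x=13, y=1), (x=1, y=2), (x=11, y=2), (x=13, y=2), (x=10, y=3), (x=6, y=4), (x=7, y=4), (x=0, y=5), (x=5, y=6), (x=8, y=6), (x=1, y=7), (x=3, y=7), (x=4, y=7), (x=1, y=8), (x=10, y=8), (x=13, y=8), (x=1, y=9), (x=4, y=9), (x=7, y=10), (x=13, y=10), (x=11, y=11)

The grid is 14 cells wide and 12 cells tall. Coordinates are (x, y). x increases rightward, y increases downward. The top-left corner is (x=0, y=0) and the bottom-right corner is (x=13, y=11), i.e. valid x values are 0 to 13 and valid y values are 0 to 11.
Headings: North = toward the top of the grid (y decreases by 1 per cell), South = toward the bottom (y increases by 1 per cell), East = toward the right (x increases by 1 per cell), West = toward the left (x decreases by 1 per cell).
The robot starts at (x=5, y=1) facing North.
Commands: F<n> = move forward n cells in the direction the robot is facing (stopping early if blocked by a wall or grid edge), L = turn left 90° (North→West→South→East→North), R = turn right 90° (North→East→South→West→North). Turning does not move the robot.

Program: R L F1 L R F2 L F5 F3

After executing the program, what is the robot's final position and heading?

Answer: Final position: (x=2, y=0), facing West

Derivation:
Start: (x=5, y=1), facing North
  R: turn right, now facing East
  L: turn left, now facing North
  F1: move forward 1, now at (x=5, y=0)
  L: turn left, now facing West
  R: turn right, now facing North
  F2: move forward 0/2 (blocked), now at (x=5, y=0)
  L: turn left, now facing West
  F5: move forward 3/5 (blocked), now at (x=2, y=0)
  F3: move forward 0/3 (blocked), now at (x=2, y=0)
Final: (x=2, y=0), facing West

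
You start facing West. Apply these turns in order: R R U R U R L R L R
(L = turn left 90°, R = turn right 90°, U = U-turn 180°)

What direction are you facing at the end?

Answer: Final heading: West

Derivation:
Start: West
  R (right (90° clockwise)) -> North
  R (right (90° clockwise)) -> East
  U (U-turn (180°)) -> West
  R (right (90° clockwise)) -> North
  U (U-turn (180°)) -> South
  R (right (90° clockwise)) -> West
  L (left (90° counter-clockwise)) -> South
  R (right (90° clockwise)) -> West
  L (left (90° counter-clockwise)) -> South
  R (right (90° clockwise)) -> West
Final: West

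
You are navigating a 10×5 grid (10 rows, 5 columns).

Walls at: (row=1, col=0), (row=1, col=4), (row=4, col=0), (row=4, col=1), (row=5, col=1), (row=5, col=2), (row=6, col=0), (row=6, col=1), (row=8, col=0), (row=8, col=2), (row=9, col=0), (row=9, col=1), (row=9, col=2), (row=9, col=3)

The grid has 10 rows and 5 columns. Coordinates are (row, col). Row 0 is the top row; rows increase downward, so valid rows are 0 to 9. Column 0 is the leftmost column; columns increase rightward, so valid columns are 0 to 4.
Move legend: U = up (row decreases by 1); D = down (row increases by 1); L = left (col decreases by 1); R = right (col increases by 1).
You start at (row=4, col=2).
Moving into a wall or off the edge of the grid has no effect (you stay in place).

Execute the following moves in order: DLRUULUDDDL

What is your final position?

Start: (row=4, col=2)
  D (down): blocked, stay at (row=4, col=2)
  L (left): blocked, stay at (row=4, col=2)
  R (right): (row=4, col=2) -> (row=4, col=3)
  U (up): (row=4, col=3) -> (row=3, col=3)
  U (up): (row=3, col=3) -> (row=2, col=3)
  L (left): (row=2, col=3) -> (row=2, col=2)
  U (up): (row=2, col=2) -> (row=1, col=2)
  D (down): (row=1, col=2) -> (row=2, col=2)
  D (down): (row=2, col=2) -> (row=3, col=2)
  D (down): (row=3, col=2) -> (row=4, col=2)
  L (left): blocked, stay at (row=4, col=2)
Final: (row=4, col=2)

Answer: Final position: (row=4, col=2)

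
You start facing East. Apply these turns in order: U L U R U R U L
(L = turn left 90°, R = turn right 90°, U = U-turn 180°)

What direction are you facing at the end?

Start: East
  U (U-turn (180°)) -> West
  L (left (90° counter-clockwise)) -> South
  U (U-turn (180°)) -> North
  R (right (90° clockwise)) -> East
  U (U-turn (180°)) -> West
  R (right (90° clockwise)) -> North
  U (U-turn (180°)) -> South
  L (left (90° counter-clockwise)) -> East
Final: East

Answer: Final heading: East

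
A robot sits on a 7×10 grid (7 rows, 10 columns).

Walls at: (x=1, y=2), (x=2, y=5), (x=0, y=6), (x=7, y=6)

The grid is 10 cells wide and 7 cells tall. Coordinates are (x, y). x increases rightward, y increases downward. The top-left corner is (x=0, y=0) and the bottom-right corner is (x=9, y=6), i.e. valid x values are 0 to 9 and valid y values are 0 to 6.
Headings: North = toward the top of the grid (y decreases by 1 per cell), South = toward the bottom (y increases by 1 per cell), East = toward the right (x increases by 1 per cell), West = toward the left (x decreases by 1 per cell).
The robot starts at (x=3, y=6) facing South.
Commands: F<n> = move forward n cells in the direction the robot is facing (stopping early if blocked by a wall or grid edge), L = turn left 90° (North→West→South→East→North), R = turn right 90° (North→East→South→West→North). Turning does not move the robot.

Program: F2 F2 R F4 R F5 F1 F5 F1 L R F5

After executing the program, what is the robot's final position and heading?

Answer: Final position: (x=1, y=3), facing North

Derivation:
Start: (x=3, y=6), facing South
  F2: move forward 0/2 (blocked), now at (x=3, y=6)
  F2: move forward 0/2 (blocked), now at (x=3, y=6)
  R: turn right, now facing West
  F4: move forward 2/4 (blocked), now at (x=1, y=6)
  R: turn right, now facing North
  F5: move forward 3/5 (blocked), now at (x=1, y=3)
  F1: move forward 0/1 (blocked), now at (x=1, y=3)
  F5: move forward 0/5 (blocked), now at (x=1, y=3)
  F1: move forward 0/1 (blocked), now at (x=1, y=3)
  L: turn left, now facing West
  R: turn right, now facing North
  F5: move forward 0/5 (blocked), now at (x=1, y=3)
Final: (x=1, y=3), facing North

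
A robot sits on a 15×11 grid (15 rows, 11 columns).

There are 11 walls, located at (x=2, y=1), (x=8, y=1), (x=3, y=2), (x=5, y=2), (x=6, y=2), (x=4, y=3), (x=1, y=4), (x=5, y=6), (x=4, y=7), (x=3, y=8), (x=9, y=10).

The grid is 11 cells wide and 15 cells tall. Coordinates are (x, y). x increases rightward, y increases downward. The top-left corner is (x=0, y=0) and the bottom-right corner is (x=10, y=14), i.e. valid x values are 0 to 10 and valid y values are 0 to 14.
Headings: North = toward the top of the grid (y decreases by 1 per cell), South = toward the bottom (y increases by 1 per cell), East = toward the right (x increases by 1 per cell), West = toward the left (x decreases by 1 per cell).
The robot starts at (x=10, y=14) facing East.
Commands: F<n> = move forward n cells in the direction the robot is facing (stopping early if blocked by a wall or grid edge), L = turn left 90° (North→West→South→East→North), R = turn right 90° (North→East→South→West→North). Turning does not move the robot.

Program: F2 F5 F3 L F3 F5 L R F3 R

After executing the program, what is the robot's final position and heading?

Answer: Final position: (x=10, y=3), facing East

Derivation:
Start: (x=10, y=14), facing East
  F2: move forward 0/2 (blocked), now at (x=10, y=14)
  F5: move forward 0/5 (blocked), now at (x=10, y=14)
  F3: move forward 0/3 (blocked), now at (x=10, y=14)
  L: turn left, now facing North
  F3: move forward 3, now at (x=10, y=11)
  F5: move forward 5, now at (x=10, y=6)
  L: turn left, now facing West
  R: turn right, now facing North
  F3: move forward 3, now at (x=10, y=3)
  R: turn right, now facing East
Final: (x=10, y=3), facing East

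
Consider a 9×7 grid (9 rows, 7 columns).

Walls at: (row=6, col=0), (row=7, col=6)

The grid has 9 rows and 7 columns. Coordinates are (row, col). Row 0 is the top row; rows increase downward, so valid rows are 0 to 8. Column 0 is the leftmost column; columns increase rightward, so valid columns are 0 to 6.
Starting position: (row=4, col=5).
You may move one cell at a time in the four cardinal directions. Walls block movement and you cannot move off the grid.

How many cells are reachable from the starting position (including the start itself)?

Answer: Reachable cells: 61

Derivation:
BFS flood-fill from (row=4, col=5):
  Distance 0: (row=4, col=5)
  Distance 1: (row=3, col=5), (row=4, col=4), (row=4, col=6), (row=5, col=5)
  Distance 2: (row=2, col=5), (row=3, col=4), (row=3, col=6), (row=4, col=3), (row=5, col=4), (row=5, col=6), (row=6, col=5)
  Distance 3: (row=1, col=5), (row=2, col=4), (row=2, col=6), (row=3, col=3), (row=4, col=2), (row=5, col=3), (row=6, col=4), (row=6, col=6), (row=7, col=5)
  Distance 4: (row=0, col=5), (row=1, col=4), (row=1, col=6), (row=2, col=3), (row=3, col=2), (row=4, col=1), (row=5, col=2), (row=6, col=3), (row=7, col=4), (row=8, col=5)
  Distance 5: (row=0, col=4), (row=0, col=6), (row=1, col=3), (row=2, col=2), (row=3, col=1), (row=4, col=0), (row=5, col=1), (row=6, col=2), (row=7, col=3), (row=8, col=4), (row=8, col=6)
  Distance 6: (row=0, col=3), (row=1, col=2), (row=2, col=1), (row=3, col=0), (row=5, col=0), (row=6, col=1), (row=7, col=2), (row=8, col=3)
  Distance 7: (row=0, col=2), (row=1, col=1), (row=2, col=0), (row=7, col=1), (row=8, col=2)
  Distance 8: (row=0, col=1), (row=1, col=0), (row=7, col=0), (row=8, col=1)
  Distance 9: (row=0, col=0), (row=8, col=0)
Total reachable: 61 (grid has 61 open cells total)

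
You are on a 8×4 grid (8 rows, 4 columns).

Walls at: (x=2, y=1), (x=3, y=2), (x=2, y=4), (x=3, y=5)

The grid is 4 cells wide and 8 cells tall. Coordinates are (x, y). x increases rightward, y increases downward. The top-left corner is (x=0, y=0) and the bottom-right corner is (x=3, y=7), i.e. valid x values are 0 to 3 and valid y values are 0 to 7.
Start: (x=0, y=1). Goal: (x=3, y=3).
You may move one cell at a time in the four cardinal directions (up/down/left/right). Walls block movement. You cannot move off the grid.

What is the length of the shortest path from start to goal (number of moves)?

BFS from (x=0, y=1) until reaching (x=3, y=3):
  Distance 0: (x=0, y=1)
  Distance 1: (x=0, y=0), (x=1, y=1), (x=0, y=2)
  Distance 2: (x=1, y=0), (x=1, y=2), (x=0, y=3)
  Distance 3: (x=2, y=0), (x=2, y=2), (x=1, y=3), (x=0, y=4)
  Distance 4: (x=3, y=0), (x=2, y=3), (x=1, y=4), (x=0, y=5)
  Distance 5: (x=3, y=1), (x=3, y=3), (x=1, y=5), (x=0, y=6)  <- goal reached here
One shortest path (5 moves): (x=0, y=1) -> (x=1, y=1) -> (x=1, y=2) -> (x=2, y=2) -> (x=2, y=3) -> (x=3, y=3)

Answer: Shortest path length: 5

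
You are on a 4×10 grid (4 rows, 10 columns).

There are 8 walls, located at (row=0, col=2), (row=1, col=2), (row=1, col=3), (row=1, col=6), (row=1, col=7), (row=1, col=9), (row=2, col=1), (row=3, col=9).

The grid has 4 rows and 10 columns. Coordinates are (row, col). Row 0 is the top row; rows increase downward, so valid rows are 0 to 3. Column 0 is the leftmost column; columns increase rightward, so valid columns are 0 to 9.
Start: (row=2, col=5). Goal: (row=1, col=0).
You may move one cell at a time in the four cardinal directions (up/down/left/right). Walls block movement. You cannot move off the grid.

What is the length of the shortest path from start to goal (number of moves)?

Answer: Shortest path length: 8

Derivation:
BFS from (row=2, col=5) until reaching (row=1, col=0):
  Distance 0: (row=2, col=5)
  Distance 1: (row=1, col=5), (row=2, col=4), (row=2, col=6), (row=3, col=5)
  Distance 2: (row=0, col=5), (row=1, col=4), (row=2, col=3), (row=2, col=7), (row=3, col=4), (row=3, col=6)
  Distance 3: (row=0, col=4), (row=0, col=6), (row=2, col=2), (row=2, col=8), (row=3, col=3), (row=3, col=7)
  Distance 4: (row=0, col=3), (row=0, col=7), (row=1, col=8), (row=2, col=9), (row=3, col=2), (row=3, col=8)
  Distance 5: (row=0, col=8), (row=3, col=1)
  Distance 6: (row=0, col=9), (row=3, col=0)
  Distance 7: (row=2, col=0)
  Distance 8: (row=1, col=0)  <- goal reached here
One shortest path (8 moves): (row=2, col=5) -> (row=2, col=4) -> (row=2, col=3) -> (row=2, col=2) -> (row=3, col=2) -> (row=3, col=1) -> (row=3, col=0) -> (row=2, col=0) -> (row=1, col=0)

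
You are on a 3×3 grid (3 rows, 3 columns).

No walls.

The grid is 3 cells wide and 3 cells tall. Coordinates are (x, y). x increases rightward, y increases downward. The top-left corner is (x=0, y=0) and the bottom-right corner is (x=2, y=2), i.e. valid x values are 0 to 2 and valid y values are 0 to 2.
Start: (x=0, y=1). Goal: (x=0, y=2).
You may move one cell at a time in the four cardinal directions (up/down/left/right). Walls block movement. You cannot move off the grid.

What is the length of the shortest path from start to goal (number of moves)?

BFS from (x=0, y=1) until reaching (x=0, y=2):
  Distance 0: (x=0, y=1)
  Distance 1: (x=0, y=0), (x=1, y=1), (x=0, y=2)  <- goal reached here
One shortest path (1 moves): (x=0, y=1) -> (x=0, y=2)

Answer: Shortest path length: 1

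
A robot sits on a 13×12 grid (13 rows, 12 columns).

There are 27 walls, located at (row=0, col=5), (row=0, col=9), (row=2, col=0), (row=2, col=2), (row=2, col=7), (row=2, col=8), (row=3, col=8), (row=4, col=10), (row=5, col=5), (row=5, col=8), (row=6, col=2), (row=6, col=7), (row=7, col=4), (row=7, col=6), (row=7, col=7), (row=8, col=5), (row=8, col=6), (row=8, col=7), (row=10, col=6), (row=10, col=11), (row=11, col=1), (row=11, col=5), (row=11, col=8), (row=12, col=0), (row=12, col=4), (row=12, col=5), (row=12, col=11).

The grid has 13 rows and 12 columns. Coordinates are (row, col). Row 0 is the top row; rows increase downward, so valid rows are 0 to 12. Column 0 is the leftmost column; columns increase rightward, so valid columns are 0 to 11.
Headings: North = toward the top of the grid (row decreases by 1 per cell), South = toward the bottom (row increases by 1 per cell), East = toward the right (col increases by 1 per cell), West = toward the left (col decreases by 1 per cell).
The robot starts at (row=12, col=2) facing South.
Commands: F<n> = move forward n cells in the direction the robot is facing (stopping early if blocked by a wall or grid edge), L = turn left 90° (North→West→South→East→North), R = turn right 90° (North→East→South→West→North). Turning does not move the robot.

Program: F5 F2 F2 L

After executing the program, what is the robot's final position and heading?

Answer: Final position: (row=12, col=2), facing East

Derivation:
Start: (row=12, col=2), facing South
  F5: move forward 0/5 (blocked), now at (row=12, col=2)
  F2: move forward 0/2 (blocked), now at (row=12, col=2)
  F2: move forward 0/2 (blocked), now at (row=12, col=2)
  L: turn left, now facing East
Final: (row=12, col=2), facing East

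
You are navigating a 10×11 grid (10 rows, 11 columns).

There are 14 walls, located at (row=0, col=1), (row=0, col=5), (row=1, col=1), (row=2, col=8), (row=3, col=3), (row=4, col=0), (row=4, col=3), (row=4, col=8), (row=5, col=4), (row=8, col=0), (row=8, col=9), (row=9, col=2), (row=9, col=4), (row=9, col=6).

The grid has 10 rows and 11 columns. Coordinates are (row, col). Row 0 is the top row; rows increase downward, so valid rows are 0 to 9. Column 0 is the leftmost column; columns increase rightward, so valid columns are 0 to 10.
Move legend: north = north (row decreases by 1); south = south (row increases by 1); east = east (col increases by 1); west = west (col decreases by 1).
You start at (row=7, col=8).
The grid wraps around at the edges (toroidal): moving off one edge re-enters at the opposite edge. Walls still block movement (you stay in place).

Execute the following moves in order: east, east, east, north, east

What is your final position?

Start: (row=7, col=8)
  east (east): (row=7, col=8) -> (row=7, col=9)
  east (east): (row=7, col=9) -> (row=7, col=10)
  east (east): (row=7, col=10) -> (row=7, col=0)
  north (north): (row=7, col=0) -> (row=6, col=0)
  east (east): (row=6, col=0) -> (row=6, col=1)
Final: (row=6, col=1)

Answer: Final position: (row=6, col=1)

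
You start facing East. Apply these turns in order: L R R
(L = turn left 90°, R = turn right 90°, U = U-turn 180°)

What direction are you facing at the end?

Answer: Final heading: South

Derivation:
Start: East
  L (left (90° counter-clockwise)) -> North
  R (right (90° clockwise)) -> East
  R (right (90° clockwise)) -> South
Final: South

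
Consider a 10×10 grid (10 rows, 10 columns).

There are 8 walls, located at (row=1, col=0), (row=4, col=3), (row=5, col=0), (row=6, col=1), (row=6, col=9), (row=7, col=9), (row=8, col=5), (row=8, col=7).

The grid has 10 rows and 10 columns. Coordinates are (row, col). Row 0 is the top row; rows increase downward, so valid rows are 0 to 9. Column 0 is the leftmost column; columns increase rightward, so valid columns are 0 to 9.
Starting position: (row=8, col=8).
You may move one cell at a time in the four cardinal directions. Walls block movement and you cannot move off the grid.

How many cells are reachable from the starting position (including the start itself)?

BFS flood-fill from (row=8, col=8):
  Distance 0: (row=8, col=8)
  Distance 1: (row=7, col=8), (row=8, col=9), (row=9, col=8)
  Distance 2: (row=6, col=8), (row=7, col=7), (row=9, col=7), (row=9, col=9)
  Distance 3: (row=5, col=8), (row=6, col=7), (row=7, col=6), (row=9, col=6)
  Distance 4: (row=4, col=8), (row=5, col=7), (row=5, col=9), (row=6, col=6), (row=7, col=5), (row=8, col=6), (row=9, col=5)
  Distance 5: (row=3, col=8), (row=4, col=7), (row=4, col=9), (row=5, col=6), (row=6, col=5), (row=7, col=4), (row=9, col=4)
  Distance 6: (row=2, col=8), (row=3, col=7), (row=3, col=9), (row=4, col=6), (row=5, col=5), (row=6, col=4), (row=7, col=3), (row=8, col=4), (row=9, col=3)
  Distance 7: (row=1, col=8), (row=2, col=7), (row=2, col=9), (row=3, col=6), (row=4, col=5), (row=5, col=4), (row=6, col=3), (row=7, col=2), (row=8, col=3), (row=9, col=2)
  Distance 8: (row=0, col=8), (row=1, col=7), (row=1, col=9), (row=2, col=6), (row=3, col=5), (row=4, col=4), (row=5, col=3), (row=6, col=2), (row=7, col=1), (row=8, col=2), (row=9, col=1)
  Distance 9: (row=0, col=7), (row=0, col=9), (row=1, col=6), (row=2, col=5), (row=3, col=4), (row=5, col=2), (row=7, col=0), (row=8, col=1), (row=9, col=0)
  Distance 10: (row=0, col=6), (row=1, col=5), (row=2, col=4), (row=3, col=3), (row=4, col=2), (row=5, col=1), (row=6, col=0), (row=8, col=0)
  Distance 11: (row=0, col=5), (row=1, col=4), (row=2, col=3), (row=3, col=2), (row=4, col=1)
  Distance 12: (row=0, col=4), (row=1, col=3), (row=2, col=2), (row=3, col=1), (row=4, col=0)
  Distance 13: (row=0, col=3), (row=1, col=2), (row=2, col=1), (row=3, col=0)
  Distance 14: (row=0, col=2), (row=1, col=1), (row=2, col=0)
  Distance 15: (row=0, col=1)
  Distance 16: (row=0, col=0)
Total reachable: 92 (grid has 92 open cells total)

Answer: Reachable cells: 92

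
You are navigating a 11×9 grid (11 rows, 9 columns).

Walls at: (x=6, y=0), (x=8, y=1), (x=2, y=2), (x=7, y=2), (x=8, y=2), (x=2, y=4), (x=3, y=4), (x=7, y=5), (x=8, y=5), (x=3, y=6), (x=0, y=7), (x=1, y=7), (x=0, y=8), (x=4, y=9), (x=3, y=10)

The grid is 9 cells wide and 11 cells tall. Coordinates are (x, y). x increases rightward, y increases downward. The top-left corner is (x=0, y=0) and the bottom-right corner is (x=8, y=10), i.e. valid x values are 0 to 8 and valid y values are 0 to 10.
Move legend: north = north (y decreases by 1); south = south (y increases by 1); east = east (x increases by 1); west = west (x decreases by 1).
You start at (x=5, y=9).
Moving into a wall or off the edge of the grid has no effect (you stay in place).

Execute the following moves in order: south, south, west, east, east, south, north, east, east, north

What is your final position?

Answer: Final position: (x=8, y=8)

Derivation:
Start: (x=5, y=9)
  south (south): (x=5, y=9) -> (x=5, y=10)
  south (south): blocked, stay at (x=5, y=10)
  west (west): (x=5, y=10) -> (x=4, y=10)
  east (east): (x=4, y=10) -> (x=5, y=10)
  east (east): (x=5, y=10) -> (x=6, y=10)
  south (south): blocked, stay at (x=6, y=10)
  north (north): (x=6, y=10) -> (x=6, y=9)
  east (east): (x=6, y=9) -> (x=7, y=9)
  east (east): (x=7, y=9) -> (x=8, y=9)
  north (north): (x=8, y=9) -> (x=8, y=8)
Final: (x=8, y=8)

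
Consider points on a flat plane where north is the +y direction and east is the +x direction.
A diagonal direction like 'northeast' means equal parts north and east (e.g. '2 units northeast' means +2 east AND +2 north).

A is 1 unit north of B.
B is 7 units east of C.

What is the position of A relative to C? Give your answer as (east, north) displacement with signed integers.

Place C at the origin (east=0, north=0).
  B is 7 units east of C: delta (east=+7, north=+0); B at (east=7, north=0).
  A is 1 unit north of B: delta (east=+0, north=+1); A at (east=7, north=1).
Therefore A relative to C: (east=7, north=1).

Answer: A is at (east=7, north=1) relative to C.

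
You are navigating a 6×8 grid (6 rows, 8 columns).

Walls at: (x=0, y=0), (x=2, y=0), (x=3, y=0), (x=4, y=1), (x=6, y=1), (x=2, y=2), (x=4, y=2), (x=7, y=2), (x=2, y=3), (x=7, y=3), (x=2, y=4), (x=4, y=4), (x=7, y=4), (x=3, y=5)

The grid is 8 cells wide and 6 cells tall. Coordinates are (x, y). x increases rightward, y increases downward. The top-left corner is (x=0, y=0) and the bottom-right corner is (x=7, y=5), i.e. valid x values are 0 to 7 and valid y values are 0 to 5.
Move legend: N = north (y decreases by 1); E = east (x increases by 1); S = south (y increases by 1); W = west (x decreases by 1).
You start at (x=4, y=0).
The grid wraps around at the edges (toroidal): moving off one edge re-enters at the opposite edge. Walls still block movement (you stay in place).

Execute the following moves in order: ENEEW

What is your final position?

Answer: Final position: (x=6, y=5)

Derivation:
Start: (x=4, y=0)
  E (east): (x=4, y=0) -> (x=5, y=0)
  N (north): (x=5, y=0) -> (x=5, y=5)
  E (east): (x=5, y=5) -> (x=6, y=5)
  E (east): (x=6, y=5) -> (x=7, y=5)
  W (west): (x=7, y=5) -> (x=6, y=5)
Final: (x=6, y=5)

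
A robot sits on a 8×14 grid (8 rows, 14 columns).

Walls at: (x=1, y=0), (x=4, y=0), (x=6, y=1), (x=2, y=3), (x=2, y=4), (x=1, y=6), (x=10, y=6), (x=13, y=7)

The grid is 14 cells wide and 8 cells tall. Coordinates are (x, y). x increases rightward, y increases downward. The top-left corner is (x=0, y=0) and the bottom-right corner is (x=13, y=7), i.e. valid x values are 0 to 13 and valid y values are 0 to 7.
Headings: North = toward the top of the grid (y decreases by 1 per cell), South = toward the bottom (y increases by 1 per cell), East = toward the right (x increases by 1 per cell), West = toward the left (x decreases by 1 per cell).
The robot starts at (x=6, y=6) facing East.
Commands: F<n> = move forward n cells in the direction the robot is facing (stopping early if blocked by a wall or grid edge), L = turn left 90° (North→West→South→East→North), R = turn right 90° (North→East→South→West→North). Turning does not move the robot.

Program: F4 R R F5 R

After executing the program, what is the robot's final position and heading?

Start: (x=6, y=6), facing East
  F4: move forward 3/4 (blocked), now at (x=9, y=6)
  R: turn right, now facing South
  R: turn right, now facing West
  F5: move forward 5, now at (x=4, y=6)
  R: turn right, now facing North
Final: (x=4, y=6), facing North

Answer: Final position: (x=4, y=6), facing North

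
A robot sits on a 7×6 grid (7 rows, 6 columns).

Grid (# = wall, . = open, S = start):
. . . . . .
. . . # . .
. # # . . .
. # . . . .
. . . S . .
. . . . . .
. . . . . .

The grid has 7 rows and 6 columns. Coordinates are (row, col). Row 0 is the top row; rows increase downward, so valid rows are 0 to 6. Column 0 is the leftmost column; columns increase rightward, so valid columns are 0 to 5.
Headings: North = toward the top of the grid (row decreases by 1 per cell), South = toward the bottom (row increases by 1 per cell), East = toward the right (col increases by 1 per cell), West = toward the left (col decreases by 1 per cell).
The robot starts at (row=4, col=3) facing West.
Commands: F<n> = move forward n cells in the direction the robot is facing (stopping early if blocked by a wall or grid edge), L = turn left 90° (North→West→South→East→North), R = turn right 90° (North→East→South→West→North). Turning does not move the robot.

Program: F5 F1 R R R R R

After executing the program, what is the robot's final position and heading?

Answer: Final position: (row=4, col=0), facing North

Derivation:
Start: (row=4, col=3), facing West
  F5: move forward 3/5 (blocked), now at (row=4, col=0)
  F1: move forward 0/1 (blocked), now at (row=4, col=0)
  R: turn right, now facing North
  R: turn right, now facing East
  R: turn right, now facing South
  R: turn right, now facing West
  R: turn right, now facing North
Final: (row=4, col=0), facing North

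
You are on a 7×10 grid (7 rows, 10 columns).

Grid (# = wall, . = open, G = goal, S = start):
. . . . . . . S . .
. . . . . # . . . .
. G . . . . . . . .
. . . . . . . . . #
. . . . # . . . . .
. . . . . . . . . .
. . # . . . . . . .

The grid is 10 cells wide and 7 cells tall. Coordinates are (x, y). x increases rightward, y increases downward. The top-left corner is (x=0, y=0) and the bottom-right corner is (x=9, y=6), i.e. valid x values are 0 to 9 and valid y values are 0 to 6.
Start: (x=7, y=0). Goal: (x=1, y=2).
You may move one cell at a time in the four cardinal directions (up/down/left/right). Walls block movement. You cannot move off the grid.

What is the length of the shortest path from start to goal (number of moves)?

BFS from (x=7, y=0) until reaching (x=1, y=2):
  Distance 0: (x=7, y=0)
  Distance 1: (x=6, y=0), (x=8, y=0), (x=7, y=1)
  Distance 2: (x=5, y=0), (x=9, y=0), (x=6, y=1), (x=8, y=1), (x=7, y=2)
  Distance 3: (x=4, y=0), (x=9, y=1), (x=6, y=2), (x=8, y=2), (x=7, y=3)
  Distance 4: (x=3, y=0), (x=4, y=1), (x=5, y=2), (x=9, y=2), (x=6, y=3), (x=8, y=3), (x=7, y=4)
  Distance 5: (x=2, y=0), (x=3, y=1), (x=4, y=2), (x=5, y=3), (x=6, y=4), (x=8, y=4), (x=7, y=5)
  Distance 6: (x=1, y=0), (x=2, y=1), (x=3, y=2), (x=4, y=3), (x=5, y=4), (x=9, y=4), (x=6, y=5), (x=8, y=5), (x=7, y=6)
  Distance 7: (x=0, y=0), (x=1, y=1), (x=2, y=2), (x=3, y=3), (x=5, y=5), (x=9, y=5), (x=6, y=6), (x=8, y=6)
  Distance 8: (x=0, y=1), (x=1, y=2), (x=2, y=3), (x=3, y=4), (x=4, y=5), (x=5, y=6), (x=9, y=6)  <- goal reached here
One shortest path (8 moves): (x=7, y=0) -> (x=6, y=0) -> (x=5, y=0) -> (x=4, y=0) -> (x=3, y=0) -> (x=2, y=0) -> (x=1, y=0) -> (x=1, y=1) -> (x=1, y=2)

Answer: Shortest path length: 8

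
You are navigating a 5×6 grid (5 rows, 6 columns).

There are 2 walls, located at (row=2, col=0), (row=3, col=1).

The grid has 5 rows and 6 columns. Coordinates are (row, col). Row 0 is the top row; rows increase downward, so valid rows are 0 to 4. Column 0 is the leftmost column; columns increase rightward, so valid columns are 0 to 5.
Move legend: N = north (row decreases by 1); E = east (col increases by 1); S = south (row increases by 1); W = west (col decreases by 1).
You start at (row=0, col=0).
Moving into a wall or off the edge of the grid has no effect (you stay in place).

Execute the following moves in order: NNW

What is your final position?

Start: (row=0, col=0)
  N (north): blocked, stay at (row=0, col=0)
  N (north): blocked, stay at (row=0, col=0)
  W (west): blocked, stay at (row=0, col=0)
Final: (row=0, col=0)

Answer: Final position: (row=0, col=0)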